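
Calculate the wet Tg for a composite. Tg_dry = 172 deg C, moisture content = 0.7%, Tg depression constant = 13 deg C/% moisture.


Tg_wet = Tg_dry - k*moisture = 172 - 13*0.7 = 162.9 deg C

162.9 deg C


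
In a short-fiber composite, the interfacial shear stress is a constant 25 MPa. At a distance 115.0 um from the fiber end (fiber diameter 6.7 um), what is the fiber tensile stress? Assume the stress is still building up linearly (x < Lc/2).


Force balance: sigma_f * (pi*d^2/4) = tau * (pi*d) * x  ->  sigma_f = 4 * tau * x / d
sigma_f = 4 * 25 * 115.0 / 6.7 = 1716.4 MPa

1716.4 MPa


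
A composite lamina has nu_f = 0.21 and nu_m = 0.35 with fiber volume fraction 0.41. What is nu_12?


nu_12 = nu_f*Vf + nu_m*(1-Vf) = 0.21*0.41 + 0.35*0.59 = 0.2926

0.2926


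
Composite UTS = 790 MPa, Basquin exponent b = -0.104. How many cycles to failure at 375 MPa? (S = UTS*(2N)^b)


N = 0.5 * (S/UTS)^(1/b) = 0.5 * (375/790)^(1/-0.104) = 646.3508 cycles

646.3508 cycles


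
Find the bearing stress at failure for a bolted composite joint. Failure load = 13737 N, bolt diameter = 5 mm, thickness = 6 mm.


sigma_br = F/(d*h) = 13737/(5*6) = 457.9 MPa

457.9 MPa


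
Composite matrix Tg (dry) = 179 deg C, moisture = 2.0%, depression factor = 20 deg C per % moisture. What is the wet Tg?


Tg_wet = Tg_dry - k*moisture = 179 - 20*2.0 = 139.0 deg C

139.0 deg C


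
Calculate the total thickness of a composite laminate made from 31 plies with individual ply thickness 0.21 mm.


h = n * t_ply = 31 * 0.21 = 6.51 mm

6.51 mm


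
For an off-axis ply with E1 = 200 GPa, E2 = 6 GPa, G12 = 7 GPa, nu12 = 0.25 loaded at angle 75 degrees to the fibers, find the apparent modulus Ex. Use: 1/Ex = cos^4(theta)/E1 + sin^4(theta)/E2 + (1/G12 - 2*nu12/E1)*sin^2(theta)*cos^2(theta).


cos^4(75) = 0.004487, sin^4(75) = 0.870513, sin^2(75)*cos^2(75) = 0.0625
1/G12 - 2*nu12/E1 = 1/7 - 2*0.25/200 = 0.140357 GPa^-1
1/Ex = 0.004487/200 + 0.870513/6 + 0.140357*0.0625 = 0.1538802 GPa^-1
Ex = 6.5 GPa

6.5 GPa


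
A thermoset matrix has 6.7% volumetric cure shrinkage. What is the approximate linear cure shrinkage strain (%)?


Linear shrinkage ≈ vol_shrink/3 = 6.7/3 = 2.233%

2.233%


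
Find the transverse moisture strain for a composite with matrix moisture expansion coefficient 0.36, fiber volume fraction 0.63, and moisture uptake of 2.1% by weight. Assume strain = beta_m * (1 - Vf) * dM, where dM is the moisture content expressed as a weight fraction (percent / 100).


dM = 2.1/100 = 0.021
strain = beta_m * (1-Vf) * dM = 0.36 * 0.37 * 0.021 = 0.0027972

0.0027972


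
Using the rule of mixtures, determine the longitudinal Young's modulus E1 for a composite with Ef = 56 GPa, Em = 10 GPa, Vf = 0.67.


E1 = Ef*Vf + Em*(1-Vf) = 56*0.67 + 10*0.33 = 40.82 GPa

40.82 GPa


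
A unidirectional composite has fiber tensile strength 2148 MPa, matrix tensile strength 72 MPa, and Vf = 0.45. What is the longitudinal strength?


sigma_1 = sigma_f*Vf + sigma_m*(1-Vf) = 2148*0.45 + 72*0.55 = 1006.2 MPa

1006.2 MPa


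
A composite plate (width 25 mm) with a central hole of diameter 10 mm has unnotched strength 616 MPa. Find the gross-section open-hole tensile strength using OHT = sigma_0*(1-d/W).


OHT = sigma_0*(1-d/W) = 616*(1-10/25) = 369.6 MPa

369.6 MPa


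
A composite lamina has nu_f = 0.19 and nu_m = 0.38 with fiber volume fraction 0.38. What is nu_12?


nu_12 = nu_f*Vf + nu_m*(1-Vf) = 0.19*0.38 + 0.38*0.62 = 0.3078

0.3078


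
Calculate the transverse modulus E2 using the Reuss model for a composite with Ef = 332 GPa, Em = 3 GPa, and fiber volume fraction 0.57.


1/E2 = Vf/Ef + (1-Vf)/Em = 0.57/332 + 0.43/3
E2 = 6.89 GPa

6.89 GPa


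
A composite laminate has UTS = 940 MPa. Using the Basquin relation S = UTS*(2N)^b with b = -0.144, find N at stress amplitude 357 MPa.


N = 0.5 * (S/UTS)^(1/b) = 0.5 * (357/940)^(1/-0.144) = 415.7465 cycles

415.7465 cycles


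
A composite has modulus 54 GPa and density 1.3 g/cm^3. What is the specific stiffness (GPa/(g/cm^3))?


Specific stiffness = E/rho = 54/1.3 = 41.5 GPa/(g/cm^3)

41.5 GPa/(g/cm^3)


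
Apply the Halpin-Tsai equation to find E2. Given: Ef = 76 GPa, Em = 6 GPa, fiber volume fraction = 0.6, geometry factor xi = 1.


eta = (Ef/Em - 1)/(Ef/Em + xi) = (12.6667 - 1)/(12.6667 + 1) = 0.8537
E2 = Em*(1+xi*eta*Vf)/(1-eta*Vf) = 18.6 GPa

18.6 GPa


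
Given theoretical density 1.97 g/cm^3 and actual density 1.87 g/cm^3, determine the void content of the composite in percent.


Void% = (rho_theo - rho_actual)/rho_theo * 100 = (1.97 - 1.87)/1.97 * 100 = 5.08%

5.08%


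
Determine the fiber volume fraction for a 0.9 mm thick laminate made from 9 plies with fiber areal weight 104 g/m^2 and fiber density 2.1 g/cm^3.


Vf = n * FAW / (rho_f * h * 1000) = 9 * 104 / (2.1 * 0.9 * 1000) = 0.4952

0.4952


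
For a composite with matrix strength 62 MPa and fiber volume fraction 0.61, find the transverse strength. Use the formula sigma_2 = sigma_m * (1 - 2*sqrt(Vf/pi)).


factor = 1 - 2*sqrt(0.61/pi) = 0.1187
sigma_2 = 62 * 0.1187 = 7.36 MPa

7.36 MPa


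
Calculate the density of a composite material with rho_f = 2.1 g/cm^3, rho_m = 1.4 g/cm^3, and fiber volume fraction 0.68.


rho_c = rho_f*Vf + rho_m*(1-Vf) = 2.1*0.68 + 1.4*0.32 = 1.876 g/cm^3

1.876 g/cm^3


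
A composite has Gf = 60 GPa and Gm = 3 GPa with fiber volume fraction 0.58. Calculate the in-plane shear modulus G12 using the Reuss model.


1/G12 = Vf/Gf + (1-Vf)/Gm = 0.58/60 + 0.42/3
G12 = 6.68 GPa

6.68 GPa


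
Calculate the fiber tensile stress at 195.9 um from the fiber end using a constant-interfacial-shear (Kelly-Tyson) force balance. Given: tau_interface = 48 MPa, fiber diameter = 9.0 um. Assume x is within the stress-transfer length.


Force balance: sigma_f * (pi*d^2/4) = tau * (pi*d) * x  ->  sigma_f = 4 * tau * x / d
sigma_f = 4 * 48 * 195.9 / 9.0 = 4179.2 MPa

4179.2 MPa


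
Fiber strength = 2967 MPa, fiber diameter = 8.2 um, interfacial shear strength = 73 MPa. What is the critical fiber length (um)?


Lc = sigma_f * d / (2 * tau_i) = 2967 * 8.2 / (2 * 73) = 166.6 um

166.6 um


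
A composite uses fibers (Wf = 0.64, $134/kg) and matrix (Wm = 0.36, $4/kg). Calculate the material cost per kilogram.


Cost = cost_f*Wf + cost_m*Wm = 134*0.64 + 4*0.36 = $87.2/kg

$87.2/kg


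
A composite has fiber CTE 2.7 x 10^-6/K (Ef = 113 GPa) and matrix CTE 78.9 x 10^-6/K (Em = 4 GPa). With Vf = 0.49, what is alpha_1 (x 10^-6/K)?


E1 = Ef*Vf + Em*(1-Vf) = 57.41
alpha_1 = (alpha_f*Ef*Vf + alpha_m*Em*(1-Vf))/E1 = 5.41 x 10^-6/K

5.41 x 10^-6/K


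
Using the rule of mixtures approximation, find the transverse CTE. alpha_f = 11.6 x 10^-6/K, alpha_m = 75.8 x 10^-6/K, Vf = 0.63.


alpha_2 = alpha_f*Vf + alpha_m*(1-Vf) = 11.6*0.63 + 75.8*0.37 = 35.4 x 10^-6/K

35.4 x 10^-6/K


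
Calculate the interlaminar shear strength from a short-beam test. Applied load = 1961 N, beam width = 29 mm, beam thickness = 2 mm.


ILSS = 3F/(4bh) = 3*1961/(4*29*2) = 25.36 MPa

25.36 MPa


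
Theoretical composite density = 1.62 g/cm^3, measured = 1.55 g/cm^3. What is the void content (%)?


Void% = (rho_theo - rho_actual)/rho_theo * 100 = (1.62 - 1.55)/1.62 * 100 = 4.32%

4.32%


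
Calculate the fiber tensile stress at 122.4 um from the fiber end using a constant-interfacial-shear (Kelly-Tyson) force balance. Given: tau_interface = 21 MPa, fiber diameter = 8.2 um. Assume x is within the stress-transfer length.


Force balance: sigma_f * (pi*d^2/4) = tau * (pi*d) * x  ->  sigma_f = 4 * tau * x / d
sigma_f = 4 * 21 * 122.4 / 8.2 = 1253.9 MPa

1253.9 MPa


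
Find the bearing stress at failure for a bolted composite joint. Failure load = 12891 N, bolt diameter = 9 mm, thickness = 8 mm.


sigma_br = F/(d*h) = 12891/(9*8) = 179.0 MPa

179.0 MPa


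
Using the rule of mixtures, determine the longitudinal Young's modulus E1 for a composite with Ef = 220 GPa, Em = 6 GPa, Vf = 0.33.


E1 = Ef*Vf + Em*(1-Vf) = 220*0.33 + 6*0.67 = 76.62 GPa

76.62 GPa


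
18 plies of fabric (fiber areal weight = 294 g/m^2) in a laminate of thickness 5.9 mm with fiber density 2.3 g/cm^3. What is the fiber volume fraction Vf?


Vf = n * FAW / (rho_f * h * 1000) = 18 * 294 / (2.3 * 5.9 * 1000) = 0.39

0.39


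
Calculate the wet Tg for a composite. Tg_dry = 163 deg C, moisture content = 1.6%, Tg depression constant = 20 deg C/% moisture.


Tg_wet = Tg_dry - k*moisture = 163 - 20*1.6 = 131.0 deg C

131.0 deg C


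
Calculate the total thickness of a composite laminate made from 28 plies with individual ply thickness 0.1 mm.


h = n * t_ply = 28 * 0.1 = 2.8 mm

2.8 mm


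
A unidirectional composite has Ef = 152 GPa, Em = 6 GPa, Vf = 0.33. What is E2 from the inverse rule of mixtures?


1/E2 = Vf/Ef + (1-Vf)/Em = 0.33/152 + 0.67/6
E2 = 8.78 GPa

8.78 GPa


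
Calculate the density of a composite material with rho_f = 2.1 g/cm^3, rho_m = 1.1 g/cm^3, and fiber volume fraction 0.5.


rho_c = rho_f*Vf + rho_m*(1-Vf) = 2.1*0.5 + 1.1*0.5 = 1.6 g/cm^3

1.6 g/cm^3


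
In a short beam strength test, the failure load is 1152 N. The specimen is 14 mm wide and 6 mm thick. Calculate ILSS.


ILSS = 3F/(4bh) = 3*1152/(4*14*6) = 10.29 MPa

10.29 MPa


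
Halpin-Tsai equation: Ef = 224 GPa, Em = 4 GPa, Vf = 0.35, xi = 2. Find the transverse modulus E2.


eta = (Ef/Em - 1)/(Ef/Em + xi) = (56.0 - 1)/(56.0 + 2) = 0.9483
E2 = Em*(1+xi*eta*Vf)/(1-eta*Vf) = 9.96 GPa

9.96 GPa


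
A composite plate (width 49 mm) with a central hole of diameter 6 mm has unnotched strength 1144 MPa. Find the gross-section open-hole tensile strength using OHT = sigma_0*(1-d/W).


OHT = sigma_0*(1-d/W) = 1144*(1-6/49) = 1003.9 MPa

1003.9 MPa


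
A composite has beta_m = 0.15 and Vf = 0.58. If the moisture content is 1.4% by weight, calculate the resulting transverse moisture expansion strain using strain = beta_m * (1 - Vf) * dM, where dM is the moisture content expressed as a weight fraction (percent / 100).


dM = 1.4/100 = 0.014
strain = beta_m * (1-Vf) * dM = 0.15 * 0.42 * 0.014 = 0.000882

0.000882


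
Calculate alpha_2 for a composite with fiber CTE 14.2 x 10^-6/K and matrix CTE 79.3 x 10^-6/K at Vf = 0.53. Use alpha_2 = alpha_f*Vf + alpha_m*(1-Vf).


alpha_2 = alpha_f*Vf + alpha_m*(1-Vf) = 14.2*0.53 + 79.3*0.47 = 44.8 x 10^-6/K

44.8 x 10^-6/K


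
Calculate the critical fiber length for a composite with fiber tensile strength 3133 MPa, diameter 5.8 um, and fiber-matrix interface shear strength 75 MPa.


Lc = sigma_f * d / (2 * tau_i) = 3133 * 5.8 / (2 * 75) = 121.1 um

121.1 um


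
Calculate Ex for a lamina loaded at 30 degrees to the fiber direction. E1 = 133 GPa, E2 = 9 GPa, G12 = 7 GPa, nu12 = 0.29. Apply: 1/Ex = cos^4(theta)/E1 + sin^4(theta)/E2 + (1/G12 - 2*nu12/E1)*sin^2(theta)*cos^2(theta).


cos^4(30) = 0.5625, sin^4(30) = 0.0625, sin^2(30)*cos^2(30) = 0.1875
1/G12 - 2*nu12/E1 = 1/7 - 2*0.29/133 = 0.138496 GPa^-1
1/Ex = 0.5625/133 + 0.0625/9 + 0.138496*0.1875 = 0.0371418 GPa^-1
Ex = 26.92 GPa

26.92 GPa


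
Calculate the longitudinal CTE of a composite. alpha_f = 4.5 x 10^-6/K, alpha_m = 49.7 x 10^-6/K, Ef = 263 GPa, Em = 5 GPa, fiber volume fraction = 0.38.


E1 = Ef*Vf + Em*(1-Vf) = 103.04
alpha_1 = (alpha_f*Ef*Vf + alpha_m*Em*(1-Vf))/E1 = 5.86 x 10^-6/K

5.86 x 10^-6/K


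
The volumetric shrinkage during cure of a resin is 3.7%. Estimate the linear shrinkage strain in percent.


Linear shrinkage ≈ vol_shrink/3 = 3.7/3 = 1.233%

1.233%


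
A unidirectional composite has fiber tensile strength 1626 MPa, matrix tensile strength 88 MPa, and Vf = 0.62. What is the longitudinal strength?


sigma_1 = sigma_f*Vf + sigma_m*(1-Vf) = 1626*0.62 + 88*0.38 = 1041.6 MPa

1041.6 MPa


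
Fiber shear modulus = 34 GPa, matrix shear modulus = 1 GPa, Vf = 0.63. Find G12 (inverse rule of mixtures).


1/G12 = Vf/Gf + (1-Vf)/Gm = 0.63/34 + 0.37/1
G12 = 2.57 GPa

2.57 GPa


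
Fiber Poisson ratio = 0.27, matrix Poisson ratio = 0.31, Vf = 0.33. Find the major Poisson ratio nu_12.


nu_12 = nu_f*Vf + nu_m*(1-Vf) = 0.27*0.33 + 0.31*0.67 = 0.2968

0.2968


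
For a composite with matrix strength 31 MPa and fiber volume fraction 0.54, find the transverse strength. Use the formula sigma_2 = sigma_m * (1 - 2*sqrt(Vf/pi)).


factor = 1 - 2*sqrt(0.54/pi) = 0.1708
sigma_2 = 31 * 0.1708 = 5.3 MPa

5.3 MPa


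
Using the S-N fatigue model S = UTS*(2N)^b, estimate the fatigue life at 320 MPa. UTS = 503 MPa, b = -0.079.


N = 0.5 * (S/UTS)^(1/b) = 0.5 * (320/503)^(1/-0.079) = 153.2053 cycles

153.2053 cycles


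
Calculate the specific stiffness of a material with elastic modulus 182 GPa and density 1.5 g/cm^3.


Specific stiffness = E/rho = 182/1.5 = 121.3 GPa/(g/cm^3)

121.3 GPa/(g/cm^3)


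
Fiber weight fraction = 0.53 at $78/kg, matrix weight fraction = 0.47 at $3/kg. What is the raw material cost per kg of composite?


Cost = cost_f*Wf + cost_m*Wm = 78*0.53 + 3*0.47 = $42.75/kg

$42.75/kg


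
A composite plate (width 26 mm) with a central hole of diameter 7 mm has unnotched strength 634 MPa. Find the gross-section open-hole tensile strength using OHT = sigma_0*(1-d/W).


OHT = sigma_0*(1-d/W) = 634*(1-7/26) = 463.3 MPa

463.3 MPa


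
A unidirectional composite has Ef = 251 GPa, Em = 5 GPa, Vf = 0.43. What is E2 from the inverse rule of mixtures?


1/E2 = Vf/Ef + (1-Vf)/Em = 0.43/251 + 0.57/5
E2 = 8.64 GPa

8.64 GPa


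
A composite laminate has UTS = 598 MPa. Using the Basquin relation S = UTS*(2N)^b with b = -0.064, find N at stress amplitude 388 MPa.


N = 0.5 * (S/UTS)^(1/b) = 0.5 * (388/598)^(1/-0.064) = 430.9534 cycles

430.9534 cycles


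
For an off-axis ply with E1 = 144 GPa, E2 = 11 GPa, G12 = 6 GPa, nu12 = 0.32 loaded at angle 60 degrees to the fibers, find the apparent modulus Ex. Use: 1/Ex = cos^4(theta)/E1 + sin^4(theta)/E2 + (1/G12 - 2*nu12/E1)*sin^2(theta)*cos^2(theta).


cos^4(60) = 0.0625, sin^4(60) = 0.5625, sin^2(60)*cos^2(60) = 0.1875
1/G12 - 2*nu12/E1 = 1/6 - 2*0.32/144 = 0.162222 GPa^-1
1/Ex = 0.0625/144 + 0.5625/11 + 0.162222*0.1875 = 0.0819871 GPa^-1
Ex = 12.2 GPa

12.2 GPa


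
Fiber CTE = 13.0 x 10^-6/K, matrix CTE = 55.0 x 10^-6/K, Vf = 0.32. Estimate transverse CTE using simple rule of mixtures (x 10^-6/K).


alpha_2 = alpha_f*Vf + alpha_m*(1-Vf) = 13.0*0.32 + 55.0*0.68 = 41.6 x 10^-6/K

41.6 x 10^-6/K


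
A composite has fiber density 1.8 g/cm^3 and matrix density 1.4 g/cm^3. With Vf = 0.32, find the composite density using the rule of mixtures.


rho_c = rho_f*Vf + rho_m*(1-Vf) = 1.8*0.32 + 1.4*0.68 = 1.528 g/cm^3

1.528 g/cm^3


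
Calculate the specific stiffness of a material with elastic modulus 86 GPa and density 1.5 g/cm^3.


Specific stiffness = E/rho = 86/1.5 = 57.3 GPa/(g/cm^3)

57.3 GPa/(g/cm^3)


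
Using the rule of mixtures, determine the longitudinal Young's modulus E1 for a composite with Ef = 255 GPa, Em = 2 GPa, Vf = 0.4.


E1 = Ef*Vf + Em*(1-Vf) = 255*0.4 + 2*0.6 = 103.2 GPa

103.2 GPa


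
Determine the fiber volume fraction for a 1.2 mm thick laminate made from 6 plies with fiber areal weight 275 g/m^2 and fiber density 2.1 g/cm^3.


Vf = n * FAW / (rho_f * h * 1000) = 6 * 275 / (2.1 * 1.2 * 1000) = 0.6548

0.6548


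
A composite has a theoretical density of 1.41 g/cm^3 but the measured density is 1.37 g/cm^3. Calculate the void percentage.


Void% = (rho_theo - rho_actual)/rho_theo * 100 = (1.41 - 1.37)/1.41 * 100 = 2.84%

2.84%


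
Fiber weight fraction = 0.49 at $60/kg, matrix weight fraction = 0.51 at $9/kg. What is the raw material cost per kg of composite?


Cost = cost_f*Wf + cost_m*Wm = 60*0.49 + 9*0.51 = $33.99/kg

$33.99/kg


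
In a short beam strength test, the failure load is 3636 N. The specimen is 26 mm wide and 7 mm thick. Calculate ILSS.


ILSS = 3F/(4bh) = 3*3636/(4*26*7) = 14.98 MPa

14.98 MPa


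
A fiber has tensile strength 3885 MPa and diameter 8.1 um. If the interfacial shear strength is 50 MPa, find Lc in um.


Lc = sigma_f * d / (2 * tau_i) = 3885 * 8.1 / (2 * 50) = 314.7 um

314.7 um


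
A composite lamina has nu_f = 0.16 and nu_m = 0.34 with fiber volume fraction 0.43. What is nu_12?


nu_12 = nu_f*Vf + nu_m*(1-Vf) = 0.16*0.43 + 0.34*0.57 = 0.2626

0.2626


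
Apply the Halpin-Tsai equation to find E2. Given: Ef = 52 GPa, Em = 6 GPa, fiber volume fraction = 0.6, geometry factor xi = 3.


eta = (Ef/Em - 1)/(Ef/Em + xi) = (8.6667 - 1)/(8.6667 + 3) = 0.6571
E2 = Em*(1+xi*eta*Vf)/(1-eta*Vf) = 21.62 GPa

21.62 GPa


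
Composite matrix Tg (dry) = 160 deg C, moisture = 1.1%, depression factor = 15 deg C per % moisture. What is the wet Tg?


Tg_wet = Tg_dry - k*moisture = 160 - 15*1.1 = 143.5 deg C

143.5 deg C


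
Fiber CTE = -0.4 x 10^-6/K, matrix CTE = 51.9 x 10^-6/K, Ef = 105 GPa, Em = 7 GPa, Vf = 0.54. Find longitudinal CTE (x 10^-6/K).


E1 = Ef*Vf + Em*(1-Vf) = 59.92
alpha_1 = (alpha_f*Ef*Vf + alpha_m*Em*(1-Vf))/E1 = 2.41 x 10^-6/K

2.41 x 10^-6/K


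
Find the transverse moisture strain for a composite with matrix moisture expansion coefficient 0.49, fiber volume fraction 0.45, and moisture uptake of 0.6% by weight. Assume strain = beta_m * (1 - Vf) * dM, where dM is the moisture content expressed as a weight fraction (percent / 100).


dM = 0.6/100 = 0.006
strain = beta_m * (1-Vf) * dM = 0.49 * 0.55 * 0.006 = 0.001617

0.001617


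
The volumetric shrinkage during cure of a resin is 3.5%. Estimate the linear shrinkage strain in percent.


Linear shrinkage ≈ vol_shrink/3 = 3.5/3 = 1.167%

1.167%


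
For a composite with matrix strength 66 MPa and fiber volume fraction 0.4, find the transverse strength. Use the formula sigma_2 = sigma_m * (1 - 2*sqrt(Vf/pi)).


factor = 1 - 2*sqrt(0.4/pi) = 0.2864
sigma_2 = 66 * 0.2864 = 18.9 MPa

18.9 MPa


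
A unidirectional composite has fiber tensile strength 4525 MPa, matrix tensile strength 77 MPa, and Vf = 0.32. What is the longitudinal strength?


sigma_1 = sigma_f*Vf + sigma_m*(1-Vf) = 4525*0.32 + 77*0.68 = 1500.4 MPa

1500.4 MPa


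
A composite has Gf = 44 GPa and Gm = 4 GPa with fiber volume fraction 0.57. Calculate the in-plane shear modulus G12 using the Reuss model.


1/G12 = Vf/Gf + (1-Vf)/Gm = 0.57/44 + 0.43/4
G12 = 8.3 GPa

8.3 GPa


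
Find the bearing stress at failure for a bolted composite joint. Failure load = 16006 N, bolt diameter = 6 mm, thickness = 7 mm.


sigma_br = F/(d*h) = 16006/(6*7) = 381.1 MPa

381.1 MPa


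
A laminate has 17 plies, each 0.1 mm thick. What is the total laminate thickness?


h = n * t_ply = 17 * 0.1 = 1.7 mm

1.7 mm


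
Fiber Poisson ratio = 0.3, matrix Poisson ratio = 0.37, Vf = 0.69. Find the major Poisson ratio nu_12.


nu_12 = nu_f*Vf + nu_m*(1-Vf) = 0.3*0.69 + 0.37*0.31 = 0.3217

0.3217


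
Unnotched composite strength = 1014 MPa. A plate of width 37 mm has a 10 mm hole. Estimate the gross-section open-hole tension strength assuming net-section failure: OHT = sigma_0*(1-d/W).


OHT = sigma_0*(1-d/W) = 1014*(1-10/37) = 739.9 MPa

739.9 MPa


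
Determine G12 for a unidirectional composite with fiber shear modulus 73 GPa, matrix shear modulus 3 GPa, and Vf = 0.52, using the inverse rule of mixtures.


1/G12 = Vf/Gf + (1-Vf)/Gm = 0.52/73 + 0.48/3
G12 = 5.98 GPa

5.98 GPa


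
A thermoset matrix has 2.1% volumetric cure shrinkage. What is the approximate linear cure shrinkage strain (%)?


Linear shrinkage ≈ vol_shrink/3 = 2.1/3 = 0.7%

0.7%


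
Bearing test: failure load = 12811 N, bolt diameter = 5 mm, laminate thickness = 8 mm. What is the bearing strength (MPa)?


sigma_br = F/(d*h) = 12811/(5*8) = 320.3 MPa

320.3 MPa


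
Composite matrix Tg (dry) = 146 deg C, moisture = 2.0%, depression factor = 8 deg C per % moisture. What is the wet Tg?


Tg_wet = Tg_dry - k*moisture = 146 - 8*2.0 = 130.0 deg C

130.0 deg C


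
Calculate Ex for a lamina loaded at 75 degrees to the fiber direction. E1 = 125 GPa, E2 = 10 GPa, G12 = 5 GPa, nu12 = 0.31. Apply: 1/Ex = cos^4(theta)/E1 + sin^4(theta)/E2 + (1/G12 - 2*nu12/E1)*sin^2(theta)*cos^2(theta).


cos^4(75) = 0.004487, sin^4(75) = 0.870513, sin^2(75)*cos^2(75) = 0.0625
1/G12 - 2*nu12/E1 = 1/5 - 2*0.31/125 = 0.19504 GPa^-1
1/Ex = 0.004487/125 + 0.870513/10 + 0.19504*0.0625 = 0.0992772 GPa^-1
Ex = 10.07 GPa

10.07 GPa


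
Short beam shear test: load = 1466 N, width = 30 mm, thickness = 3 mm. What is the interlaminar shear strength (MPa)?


ILSS = 3F/(4bh) = 3*1466/(4*30*3) = 12.22 MPa

12.22 MPa


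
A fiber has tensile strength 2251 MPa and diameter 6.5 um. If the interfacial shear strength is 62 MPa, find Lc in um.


Lc = sigma_f * d / (2 * tau_i) = 2251 * 6.5 / (2 * 62) = 118.0 um

118.0 um


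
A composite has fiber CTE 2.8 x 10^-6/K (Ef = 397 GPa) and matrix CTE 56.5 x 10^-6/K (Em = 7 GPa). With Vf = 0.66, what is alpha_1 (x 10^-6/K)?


E1 = Ef*Vf + Em*(1-Vf) = 264.4
alpha_1 = (alpha_f*Ef*Vf + alpha_m*Em*(1-Vf))/E1 = 3.28 x 10^-6/K

3.28 x 10^-6/K


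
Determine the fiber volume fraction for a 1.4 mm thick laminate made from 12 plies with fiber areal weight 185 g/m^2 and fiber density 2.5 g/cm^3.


Vf = n * FAW / (rho_f * h * 1000) = 12 * 185 / (2.5 * 1.4 * 1000) = 0.6343

0.6343


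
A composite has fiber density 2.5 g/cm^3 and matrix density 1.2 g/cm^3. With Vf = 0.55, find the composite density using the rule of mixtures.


rho_c = rho_f*Vf + rho_m*(1-Vf) = 2.5*0.55 + 1.2*0.45 = 1.915 g/cm^3

1.915 g/cm^3


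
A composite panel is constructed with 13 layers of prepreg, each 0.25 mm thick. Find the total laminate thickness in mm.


h = n * t_ply = 13 * 0.25 = 3.25 mm

3.25 mm


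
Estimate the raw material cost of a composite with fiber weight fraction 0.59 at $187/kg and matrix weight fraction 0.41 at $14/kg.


Cost = cost_f*Wf + cost_m*Wm = 187*0.59 + 14*0.41 = $116.07/kg

$116.07/kg


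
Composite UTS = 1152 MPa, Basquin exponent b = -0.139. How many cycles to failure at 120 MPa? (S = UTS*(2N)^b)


N = 0.5 * (S/UTS)^(1/b) = 0.5 * (120/1152)^(1/-0.139) = 5.8300e+06 cycles

5.8300e+06 cycles


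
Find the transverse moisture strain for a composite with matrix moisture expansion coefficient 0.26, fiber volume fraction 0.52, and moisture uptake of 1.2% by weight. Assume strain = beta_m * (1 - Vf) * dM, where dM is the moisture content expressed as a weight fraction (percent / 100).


dM = 1.2/100 = 0.012
strain = beta_m * (1-Vf) * dM = 0.26 * 0.48 * 0.012 = 0.0014976

0.0014976


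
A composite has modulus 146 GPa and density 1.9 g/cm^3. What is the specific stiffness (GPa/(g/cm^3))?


Specific stiffness = E/rho = 146/1.9 = 76.8 GPa/(g/cm^3)

76.8 GPa/(g/cm^3)


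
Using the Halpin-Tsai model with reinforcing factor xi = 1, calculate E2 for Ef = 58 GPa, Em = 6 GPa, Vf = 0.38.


eta = (Ef/Em - 1)/(Ef/Em + xi) = (9.6667 - 1)/(9.6667 + 1) = 0.8125
E2 = Em*(1+xi*eta*Vf)/(1-eta*Vf) = 11.36 GPa

11.36 GPa


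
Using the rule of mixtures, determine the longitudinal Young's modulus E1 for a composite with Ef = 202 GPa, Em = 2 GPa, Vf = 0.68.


E1 = Ef*Vf + Em*(1-Vf) = 202*0.68 + 2*0.32 = 138.0 GPa

138.0 GPa


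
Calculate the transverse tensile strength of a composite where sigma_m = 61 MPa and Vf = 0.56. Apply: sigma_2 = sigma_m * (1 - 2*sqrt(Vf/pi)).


factor = 1 - 2*sqrt(0.56/pi) = 0.1556
sigma_2 = 61 * 0.1556 = 9.49 MPa

9.49 MPa


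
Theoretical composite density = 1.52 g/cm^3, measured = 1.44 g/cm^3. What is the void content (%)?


Void% = (rho_theo - rho_actual)/rho_theo * 100 = (1.52 - 1.44)/1.52 * 100 = 5.26%

5.26%


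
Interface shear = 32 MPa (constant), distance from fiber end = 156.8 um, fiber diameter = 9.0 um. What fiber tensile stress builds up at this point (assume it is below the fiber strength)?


Force balance: sigma_f * (pi*d^2/4) = tau * (pi*d) * x  ->  sigma_f = 4 * tau * x / d
sigma_f = 4 * 32 * 156.8 / 9.0 = 2230.0 MPa

2230.0 MPa


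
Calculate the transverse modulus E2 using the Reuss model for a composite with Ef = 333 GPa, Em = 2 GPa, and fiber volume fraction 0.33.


1/E2 = Vf/Ef + (1-Vf)/Em = 0.33/333 + 0.67/2
E2 = 2.98 GPa

2.98 GPa


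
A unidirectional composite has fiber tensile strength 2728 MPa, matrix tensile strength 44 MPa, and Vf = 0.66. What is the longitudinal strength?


sigma_1 = sigma_f*Vf + sigma_m*(1-Vf) = 2728*0.66 + 44*0.34 = 1815.4 MPa

1815.4 MPa


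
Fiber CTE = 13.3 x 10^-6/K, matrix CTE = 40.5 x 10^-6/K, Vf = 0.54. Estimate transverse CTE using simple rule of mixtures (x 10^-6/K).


alpha_2 = alpha_f*Vf + alpha_m*(1-Vf) = 13.3*0.54 + 40.5*0.46 = 25.8 x 10^-6/K

25.8 x 10^-6/K


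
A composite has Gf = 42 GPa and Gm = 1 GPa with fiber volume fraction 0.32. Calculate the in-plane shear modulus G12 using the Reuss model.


1/G12 = Vf/Gf + (1-Vf)/Gm = 0.32/42 + 0.68/1
G12 = 1.45 GPa

1.45 GPa


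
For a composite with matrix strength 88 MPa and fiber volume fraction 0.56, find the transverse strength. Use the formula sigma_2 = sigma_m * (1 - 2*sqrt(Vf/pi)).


factor = 1 - 2*sqrt(0.56/pi) = 0.1556
sigma_2 = 88 * 0.1556 = 13.69 MPa

13.69 MPa


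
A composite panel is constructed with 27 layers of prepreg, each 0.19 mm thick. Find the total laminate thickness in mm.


h = n * t_ply = 27 * 0.19 = 5.13 mm

5.13 mm


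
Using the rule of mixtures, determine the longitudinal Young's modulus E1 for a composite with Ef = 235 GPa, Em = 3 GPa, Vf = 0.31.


E1 = Ef*Vf + Em*(1-Vf) = 235*0.31 + 3*0.69 = 74.92 GPa

74.92 GPa


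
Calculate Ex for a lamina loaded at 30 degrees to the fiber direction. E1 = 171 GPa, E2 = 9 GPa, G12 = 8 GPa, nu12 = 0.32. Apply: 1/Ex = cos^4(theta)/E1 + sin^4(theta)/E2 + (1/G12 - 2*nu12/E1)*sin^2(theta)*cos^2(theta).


cos^4(30) = 0.5625, sin^4(30) = 0.0625, sin^2(30)*cos^2(30) = 0.1875
1/G12 - 2*nu12/E1 = 1/8 - 2*0.32/171 = 0.121257 GPa^-1
1/Ex = 0.5625/171 + 0.0625/9 + 0.121257*0.1875 = 0.0329697 GPa^-1
Ex = 30.33 GPa

30.33 GPa


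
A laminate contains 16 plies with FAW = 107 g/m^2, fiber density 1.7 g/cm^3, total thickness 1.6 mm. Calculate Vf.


Vf = n * FAW / (rho_f * h * 1000) = 16 * 107 / (1.7 * 1.6 * 1000) = 0.6294

0.6294


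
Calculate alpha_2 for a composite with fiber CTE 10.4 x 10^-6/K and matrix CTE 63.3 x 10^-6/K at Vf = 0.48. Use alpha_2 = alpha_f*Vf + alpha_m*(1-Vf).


alpha_2 = alpha_f*Vf + alpha_m*(1-Vf) = 10.4*0.48 + 63.3*0.52 = 37.9 x 10^-6/K

37.9 x 10^-6/K


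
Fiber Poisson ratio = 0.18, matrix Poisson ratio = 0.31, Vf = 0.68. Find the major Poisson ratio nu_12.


nu_12 = nu_f*Vf + nu_m*(1-Vf) = 0.18*0.68 + 0.31*0.32 = 0.2216

0.2216


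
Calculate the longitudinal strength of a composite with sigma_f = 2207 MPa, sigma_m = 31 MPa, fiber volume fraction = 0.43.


sigma_1 = sigma_f*Vf + sigma_m*(1-Vf) = 2207*0.43 + 31*0.57 = 966.7 MPa

966.7 MPa


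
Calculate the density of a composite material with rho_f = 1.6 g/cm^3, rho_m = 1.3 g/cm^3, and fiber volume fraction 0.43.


rho_c = rho_f*Vf + rho_m*(1-Vf) = 1.6*0.43 + 1.3*0.57 = 1.429 g/cm^3

1.429 g/cm^3


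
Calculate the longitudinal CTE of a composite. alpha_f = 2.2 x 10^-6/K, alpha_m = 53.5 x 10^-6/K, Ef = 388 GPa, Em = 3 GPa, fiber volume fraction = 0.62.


E1 = Ef*Vf + Em*(1-Vf) = 241.7
alpha_1 = (alpha_f*Ef*Vf + alpha_m*Em*(1-Vf))/E1 = 2.44 x 10^-6/K

2.44 x 10^-6/K


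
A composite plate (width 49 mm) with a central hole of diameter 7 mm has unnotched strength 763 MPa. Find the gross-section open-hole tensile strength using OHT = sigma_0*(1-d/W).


OHT = sigma_0*(1-d/W) = 763*(1-7/49) = 654.0 MPa

654.0 MPa


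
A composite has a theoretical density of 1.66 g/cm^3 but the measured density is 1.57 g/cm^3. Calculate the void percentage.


Void% = (rho_theo - rho_actual)/rho_theo * 100 = (1.66 - 1.57)/1.66 * 100 = 5.42%

5.42%


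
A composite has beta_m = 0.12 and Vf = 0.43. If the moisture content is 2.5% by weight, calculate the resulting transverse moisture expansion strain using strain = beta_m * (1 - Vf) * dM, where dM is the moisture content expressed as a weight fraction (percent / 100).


dM = 2.5/100 = 0.025
strain = beta_m * (1-Vf) * dM = 0.12 * 0.57 * 0.025 = 0.00171

0.00171


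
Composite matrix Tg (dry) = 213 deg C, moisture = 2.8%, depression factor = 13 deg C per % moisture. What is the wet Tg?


Tg_wet = Tg_dry - k*moisture = 213 - 13*2.8 = 176.6 deg C

176.6 deg C


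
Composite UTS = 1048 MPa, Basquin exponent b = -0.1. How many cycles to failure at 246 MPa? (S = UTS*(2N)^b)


N = 0.5 * (S/UTS)^(1/b) = 0.5 * (246/1048)^(1/-0.1) = 984536.3601 cycles

984536.3601 cycles


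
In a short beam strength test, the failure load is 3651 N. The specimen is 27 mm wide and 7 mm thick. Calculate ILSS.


ILSS = 3F/(4bh) = 3*3651/(4*27*7) = 14.49 MPa

14.49 MPa


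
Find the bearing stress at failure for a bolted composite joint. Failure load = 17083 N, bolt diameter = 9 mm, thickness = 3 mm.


sigma_br = F/(d*h) = 17083/(9*3) = 632.7 MPa

632.7 MPa


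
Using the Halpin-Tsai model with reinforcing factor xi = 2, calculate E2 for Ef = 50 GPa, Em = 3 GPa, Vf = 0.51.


eta = (Ef/Em - 1)/(Ef/Em + xi) = (16.6667 - 1)/(16.6667 + 2) = 0.8393
E2 = Em*(1+xi*eta*Vf)/(1-eta*Vf) = 9.74 GPa

9.74 GPa


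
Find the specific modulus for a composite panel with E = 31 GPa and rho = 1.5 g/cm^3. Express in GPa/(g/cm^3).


Specific stiffness = E/rho = 31/1.5 = 20.7 GPa/(g/cm^3)

20.7 GPa/(g/cm^3)


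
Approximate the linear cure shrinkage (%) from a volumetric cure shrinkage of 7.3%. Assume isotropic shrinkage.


Linear shrinkage ≈ vol_shrink/3 = 7.3/3 = 2.433%

2.433%


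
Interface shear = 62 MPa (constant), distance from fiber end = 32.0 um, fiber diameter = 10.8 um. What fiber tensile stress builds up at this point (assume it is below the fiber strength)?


Force balance: sigma_f * (pi*d^2/4) = tau * (pi*d) * x  ->  sigma_f = 4 * tau * x / d
sigma_f = 4 * 62 * 32.0 / 10.8 = 734.8 MPa

734.8 MPa


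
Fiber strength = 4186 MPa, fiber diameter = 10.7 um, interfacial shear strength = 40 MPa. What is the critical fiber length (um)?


Lc = sigma_f * d / (2 * tau_i) = 4186 * 10.7 / (2 * 40) = 559.9 um

559.9 um


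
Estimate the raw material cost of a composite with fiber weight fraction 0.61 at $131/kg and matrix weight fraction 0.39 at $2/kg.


Cost = cost_f*Wf + cost_m*Wm = 131*0.61 + 2*0.39 = $80.69/kg

$80.69/kg


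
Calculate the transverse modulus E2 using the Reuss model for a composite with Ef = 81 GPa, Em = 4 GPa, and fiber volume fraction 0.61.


1/E2 = Vf/Ef + (1-Vf)/Em = 0.61/81 + 0.39/4
E2 = 9.52 GPa

9.52 GPa


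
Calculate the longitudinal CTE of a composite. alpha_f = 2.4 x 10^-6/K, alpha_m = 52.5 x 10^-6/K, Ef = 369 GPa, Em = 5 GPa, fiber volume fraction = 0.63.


E1 = Ef*Vf + Em*(1-Vf) = 234.32
alpha_1 = (alpha_f*Ef*Vf + alpha_m*Em*(1-Vf))/E1 = 2.8 x 10^-6/K

2.8 x 10^-6/K


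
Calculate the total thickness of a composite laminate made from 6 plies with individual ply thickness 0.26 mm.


h = n * t_ply = 6 * 0.26 = 1.56 mm

1.56 mm


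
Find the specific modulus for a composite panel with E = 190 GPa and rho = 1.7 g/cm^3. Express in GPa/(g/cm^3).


Specific stiffness = E/rho = 190/1.7 = 111.8 GPa/(g/cm^3)

111.8 GPa/(g/cm^3)


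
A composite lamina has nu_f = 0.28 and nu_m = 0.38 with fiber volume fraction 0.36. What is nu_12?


nu_12 = nu_f*Vf + nu_m*(1-Vf) = 0.28*0.36 + 0.38*0.64 = 0.344

0.344


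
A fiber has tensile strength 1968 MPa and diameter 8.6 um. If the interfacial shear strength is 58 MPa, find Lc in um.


Lc = sigma_f * d / (2 * tau_i) = 1968 * 8.6 / (2 * 58) = 145.9 um

145.9 um


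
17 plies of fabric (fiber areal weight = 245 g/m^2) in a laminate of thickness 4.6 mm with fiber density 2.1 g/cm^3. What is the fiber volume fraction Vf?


Vf = n * FAW / (rho_f * h * 1000) = 17 * 245 / (2.1 * 4.6 * 1000) = 0.4312

0.4312


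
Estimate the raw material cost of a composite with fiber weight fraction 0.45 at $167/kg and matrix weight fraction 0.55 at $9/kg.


Cost = cost_f*Wf + cost_m*Wm = 167*0.45 + 9*0.55 = $80.1/kg

$80.1/kg


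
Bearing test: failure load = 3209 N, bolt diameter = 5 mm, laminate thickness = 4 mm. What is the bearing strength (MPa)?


sigma_br = F/(d*h) = 3209/(5*4) = 160.5 MPa

160.5 MPa


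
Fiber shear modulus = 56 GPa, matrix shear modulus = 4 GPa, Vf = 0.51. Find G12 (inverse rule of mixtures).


1/G12 = Vf/Gf + (1-Vf)/Gm = 0.51/56 + 0.49/4
G12 = 7.6 GPa

7.6 GPa


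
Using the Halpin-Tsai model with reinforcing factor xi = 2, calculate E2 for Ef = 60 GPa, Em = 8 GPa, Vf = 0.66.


eta = (Ef/Em - 1)/(Ef/Em + xi) = (7.5 - 1)/(7.5 + 2) = 0.6842
E2 = Em*(1+xi*eta*Vf)/(1-eta*Vf) = 27.76 GPa

27.76 GPa


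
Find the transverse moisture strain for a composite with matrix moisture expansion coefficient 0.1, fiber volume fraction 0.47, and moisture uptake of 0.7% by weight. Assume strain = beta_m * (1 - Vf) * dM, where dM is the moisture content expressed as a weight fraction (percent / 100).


dM = 0.7/100 = 0.007
strain = beta_m * (1-Vf) * dM = 0.1 * 0.53 * 0.007 = 0.000371

0.000371


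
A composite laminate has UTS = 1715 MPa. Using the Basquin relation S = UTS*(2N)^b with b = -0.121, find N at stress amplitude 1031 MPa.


N = 0.5 * (S/UTS)^(1/b) = 0.5 * (1031/1715)^(1/-0.121) = 33.5322 cycles

33.5322 cycles


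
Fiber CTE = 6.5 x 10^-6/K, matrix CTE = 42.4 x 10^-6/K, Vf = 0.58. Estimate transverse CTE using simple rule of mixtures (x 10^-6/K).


alpha_2 = alpha_f*Vf + alpha_m*(1-Vf) = 6.5*0.58 + 42.4*0.42 = 21.6 x 10^-6/K

21.6 x 10^-6/K


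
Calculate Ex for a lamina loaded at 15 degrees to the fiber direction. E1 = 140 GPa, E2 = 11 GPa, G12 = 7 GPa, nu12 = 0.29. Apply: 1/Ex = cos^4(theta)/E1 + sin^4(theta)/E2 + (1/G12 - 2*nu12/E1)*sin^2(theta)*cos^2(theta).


cos^4(15) = 0.870513, sin^4(15) = 0.004487, sin^2(15)*cos^2(15) = 0.0625
1/G12 - 2*nu12/E1 = 1/7 - 2*0.29/140 = 0.138714 GPa^-1
1/Ex = 0.870513/140 + 0.004487/11 + 0.138714*0.0625 = 0.0152955 GPa^-1
Ex = 65.38 GPa

65.38 GPa


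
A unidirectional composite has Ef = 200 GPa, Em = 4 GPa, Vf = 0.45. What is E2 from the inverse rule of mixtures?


1/E2 = Vf/Ef + (1-Vf)/Em = 0.45/200 + 0.55/4
E2 = 7.16 GPa

7.16 GPa


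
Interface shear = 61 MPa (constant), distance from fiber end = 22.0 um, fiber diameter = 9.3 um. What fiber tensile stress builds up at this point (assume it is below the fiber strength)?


Force balance: sigma_f * (pi*d^2/4) = tau * (pi*d) * x  ->  sigma_f = 4 * tau * x / d
sigma_f = 4 * 61 * 22.0 / 9.3 = 577.2 MPa

577.2 MPa


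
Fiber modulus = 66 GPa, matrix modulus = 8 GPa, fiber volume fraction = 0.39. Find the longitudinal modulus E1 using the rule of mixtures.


E1 = Ef*Vf + Em*(1-Vf) = 66*0.39 + 8*0.61 = 30.62 GPa

30.62 GPa


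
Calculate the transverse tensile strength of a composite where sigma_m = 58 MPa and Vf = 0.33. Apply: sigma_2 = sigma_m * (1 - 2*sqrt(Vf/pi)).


factor = 1 - 2*sqrt(0.33/pi) = 0.3518
sigma_2 = 58 * 0.3518 = 20.4 MPa

20.4 MPa


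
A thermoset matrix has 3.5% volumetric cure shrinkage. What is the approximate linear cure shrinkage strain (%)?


Linear shrinkage ≈ vol_shrink/3 = 3.5/3 = 1.167%

1.167%


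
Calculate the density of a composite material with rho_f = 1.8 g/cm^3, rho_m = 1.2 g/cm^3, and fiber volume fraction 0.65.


rho_c = rho_f*Vf + rho_m*(1-Vf) = 1.8*0.65 + 1.2*0.35 = 1.59 g/cm^3

1.59 g/cm^3


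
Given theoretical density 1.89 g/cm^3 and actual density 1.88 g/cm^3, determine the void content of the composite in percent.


Void% = (rho_theo - rho_actual)/rho_theo * 100 = (1.89 - 1.88)/1.89 * 100 = 0.53%

0.53%


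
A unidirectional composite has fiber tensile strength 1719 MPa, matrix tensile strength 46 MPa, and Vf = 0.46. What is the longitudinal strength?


sigma_1 = sigma_f*Vf + sigma_m*(1-Vf) = 1719*0.46 + 46*0.54 = 815.6 MPa

815.6 MPa


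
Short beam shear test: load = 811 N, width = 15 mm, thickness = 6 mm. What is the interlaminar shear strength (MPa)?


ILSS = 3F/(4bh) = 3*811/(4*15*6) = 6.76 MPa

6.76 MPa


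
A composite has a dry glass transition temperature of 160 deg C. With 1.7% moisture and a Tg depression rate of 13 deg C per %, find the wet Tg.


Tg_wet = Tg_dry - k*moisture = 160 - 13*1.7 = 137.9 deg C

137.9 deg C


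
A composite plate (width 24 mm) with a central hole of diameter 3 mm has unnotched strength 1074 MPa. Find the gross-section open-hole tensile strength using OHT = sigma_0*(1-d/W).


OHT = sigma_0*(1-d/W) = 1074*(1-3/24) = 939.8 MPa

939.8 MPa


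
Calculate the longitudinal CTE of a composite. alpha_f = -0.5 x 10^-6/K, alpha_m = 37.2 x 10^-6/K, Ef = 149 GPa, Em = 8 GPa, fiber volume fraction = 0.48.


E1 = Ef*Vf + Em*(1-Vf) = 75.68
alpha_1 = (alpha_f*Ef*Vf + alpha_m*Em*(1-Vf))/E1 = 1.57 x 10^-6/K

1.57 x 10^-6/K


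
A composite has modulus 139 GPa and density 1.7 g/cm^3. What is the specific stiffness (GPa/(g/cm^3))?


Specific stiffness = E/rho = 139/1.7 = 81.8 GPa/(g/cm^3)

81.8 GPa/(g/cm^3)


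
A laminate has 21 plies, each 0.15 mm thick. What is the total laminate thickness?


h = n * t_ply = 21 * 0.15 = 3.15 mm

3.15 mm


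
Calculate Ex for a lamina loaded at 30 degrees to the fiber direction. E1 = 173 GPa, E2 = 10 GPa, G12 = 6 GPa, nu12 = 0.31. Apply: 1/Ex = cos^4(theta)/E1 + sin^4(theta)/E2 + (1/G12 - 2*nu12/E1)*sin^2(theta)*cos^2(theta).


cos^4(30) = 0.5625, sin^4(30) = 0.0625, sin^2(30)*cos^2(30) = 0.1875
1/G12 - 2*nu12/E1 = 1/6 - 2*0.31/173 = 0.163083 GPa^-1
1/Ex = 0.5625/173 + 0.0625/10 + 0.163083*0.1875 = 0.0400795 GPa^-1
Ex = 24.95 GPa

24.95 GPa


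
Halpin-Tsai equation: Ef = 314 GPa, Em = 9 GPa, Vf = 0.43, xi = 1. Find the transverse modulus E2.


eta = (Ef/Em - 1)/(Ef/Em + xi) = (34.8889 - 1)/(34.8889 + 1) = 0.9443
E2 = Em*(1+xi*eta*Vf)/(1-eta*Vf) = 21.3 GPa

21.3 GPa


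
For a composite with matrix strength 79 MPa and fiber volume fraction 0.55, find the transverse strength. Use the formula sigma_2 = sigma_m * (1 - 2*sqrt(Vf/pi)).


factor = 1 - 2*sqrt(0.55/pi) = 0.1632
sigma_2 = 79 * 0.1632 = 12.89 MPa

12.89 MPa


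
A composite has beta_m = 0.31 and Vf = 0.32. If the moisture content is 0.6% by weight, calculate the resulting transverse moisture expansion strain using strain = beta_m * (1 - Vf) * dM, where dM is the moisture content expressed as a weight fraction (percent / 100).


dM = 0.6/100 = 0.006
strain = beta_m * (1-Vf) * dM = 0.31 * 0.68 * 0.006 = 0.0012648

0.0012648


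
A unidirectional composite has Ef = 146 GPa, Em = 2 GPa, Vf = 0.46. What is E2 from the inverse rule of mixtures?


1/E2 = Vf/Ef + (1-Vf)/Em = 0.46/146 + 0.54/2
E2 = 3.66 GPa

3.66 GPa


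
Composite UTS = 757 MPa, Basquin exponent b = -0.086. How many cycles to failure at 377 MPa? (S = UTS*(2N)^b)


N = 0.5 * (S/UTS)^(1/b) = 0.5 * (377/757)^(1/-0.086) = 1657.1870 cycles

1657.1870 cycles


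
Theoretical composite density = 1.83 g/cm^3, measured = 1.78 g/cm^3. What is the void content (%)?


Void% = (rho_theo - rho_actual)/rho_theo * 100 = (1.83 - 1.78)/1.83 * 100 = 2.73%

2.73%


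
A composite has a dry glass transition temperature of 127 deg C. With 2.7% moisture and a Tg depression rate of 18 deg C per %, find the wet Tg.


Tg_wet = Tg_dry - k*moisture = 127 - 18*2.7 = 78.4 deg C

78.4 deg C


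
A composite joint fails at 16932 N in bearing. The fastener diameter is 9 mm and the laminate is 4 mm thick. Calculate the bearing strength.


sigma_br = F/(d*h) = 16932/(9*4) = 470.3 MPa

470.3 MPa


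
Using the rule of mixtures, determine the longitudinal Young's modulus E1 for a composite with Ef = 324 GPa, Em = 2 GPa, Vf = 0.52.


E1 = Ef*Vf + Em*(1-Vf) = 324*0.52 + 2*0.48 = 169.44 GPa

169.44 GPa
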